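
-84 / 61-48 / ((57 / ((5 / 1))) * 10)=-2084 / 1159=-1.80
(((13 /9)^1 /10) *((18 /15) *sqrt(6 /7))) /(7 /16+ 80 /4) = 208 *sqrt(42) /171675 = 0.01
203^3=8365427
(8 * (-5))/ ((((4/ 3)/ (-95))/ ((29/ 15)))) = 5510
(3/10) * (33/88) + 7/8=79/80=0.99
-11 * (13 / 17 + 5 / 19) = -3652 / 323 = -11.31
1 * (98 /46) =49 /23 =2.13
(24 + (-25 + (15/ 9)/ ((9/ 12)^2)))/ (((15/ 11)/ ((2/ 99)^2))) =212/ 360855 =0.00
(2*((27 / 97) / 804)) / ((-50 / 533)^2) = 0.08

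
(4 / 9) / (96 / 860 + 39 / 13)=860 / 6021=0.14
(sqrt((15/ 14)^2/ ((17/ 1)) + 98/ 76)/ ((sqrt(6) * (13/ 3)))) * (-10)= -5 * sqrt(166491642)/ 58786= -1.10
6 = 6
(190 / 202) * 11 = 1045 / 101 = 10.35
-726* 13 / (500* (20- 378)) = 0.05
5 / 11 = 0.45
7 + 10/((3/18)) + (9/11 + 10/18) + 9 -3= 7363/99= 74.37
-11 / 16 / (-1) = 11 / 16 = 0.69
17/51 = 1/3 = 0.33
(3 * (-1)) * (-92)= 276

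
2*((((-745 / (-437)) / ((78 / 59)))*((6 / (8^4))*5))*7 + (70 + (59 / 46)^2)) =38379521503 / 267597824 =143.42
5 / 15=1 / 3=0.33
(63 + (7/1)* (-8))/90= 7/90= 0.08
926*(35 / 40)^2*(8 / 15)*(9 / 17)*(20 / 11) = 68061 / 187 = 363.96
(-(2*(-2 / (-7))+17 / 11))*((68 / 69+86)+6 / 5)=-4959112 / 26565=-186.68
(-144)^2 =20736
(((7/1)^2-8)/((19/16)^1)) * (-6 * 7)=-1450.11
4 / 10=2 / 5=0.40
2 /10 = 1 /5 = 0.20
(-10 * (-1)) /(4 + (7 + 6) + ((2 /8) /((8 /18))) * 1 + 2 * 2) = 32 /69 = 0.46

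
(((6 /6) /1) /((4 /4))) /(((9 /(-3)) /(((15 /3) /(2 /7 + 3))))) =-35 /69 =-0.51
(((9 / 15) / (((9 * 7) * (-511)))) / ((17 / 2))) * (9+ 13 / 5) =-116 / 4560675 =-0.00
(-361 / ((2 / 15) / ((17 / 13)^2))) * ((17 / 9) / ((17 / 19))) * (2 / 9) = -9911255 / 4563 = -2172.09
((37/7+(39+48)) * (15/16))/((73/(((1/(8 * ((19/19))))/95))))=51/32704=0.00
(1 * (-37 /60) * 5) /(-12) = 37 /144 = 0.26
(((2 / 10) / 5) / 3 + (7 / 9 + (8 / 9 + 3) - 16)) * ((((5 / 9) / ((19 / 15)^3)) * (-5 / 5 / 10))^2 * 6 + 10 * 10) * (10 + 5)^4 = -5392405416830625 / 94091762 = -57310069.47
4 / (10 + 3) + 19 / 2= 255 / 26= 9.81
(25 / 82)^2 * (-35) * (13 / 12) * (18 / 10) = -170625 / 26896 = -6.34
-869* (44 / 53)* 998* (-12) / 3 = 152638112 / 53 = 2879964.38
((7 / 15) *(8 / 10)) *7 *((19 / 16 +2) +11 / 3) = 16121 / 900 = 17.91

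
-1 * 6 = -6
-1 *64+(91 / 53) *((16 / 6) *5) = -6536 / 159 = -41.11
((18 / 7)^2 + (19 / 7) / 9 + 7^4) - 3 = 1060567 / 441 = 2404.91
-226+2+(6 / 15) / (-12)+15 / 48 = -53693 / 240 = -223.72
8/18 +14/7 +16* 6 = 886/9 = 98.44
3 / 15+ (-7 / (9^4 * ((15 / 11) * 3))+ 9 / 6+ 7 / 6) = 846292 / 295245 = 2.87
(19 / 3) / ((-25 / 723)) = -4579 / 25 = -183.16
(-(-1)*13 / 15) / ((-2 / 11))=-4.77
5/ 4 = 1.25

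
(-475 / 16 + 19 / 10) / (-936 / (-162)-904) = 20007 / 646720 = 0.03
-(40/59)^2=-1600/3481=-0.46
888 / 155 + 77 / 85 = 17483 / 2635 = 6.63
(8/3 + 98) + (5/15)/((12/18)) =607/6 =101.17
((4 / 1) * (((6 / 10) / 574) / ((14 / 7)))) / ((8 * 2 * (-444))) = -1 / 3398080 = -0.00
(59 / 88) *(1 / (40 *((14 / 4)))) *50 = 0.24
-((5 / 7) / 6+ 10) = -425 / 42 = -10.12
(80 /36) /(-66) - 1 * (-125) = 37115 /297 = 124.97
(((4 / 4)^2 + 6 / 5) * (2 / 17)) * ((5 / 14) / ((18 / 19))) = 209 / 2142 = 0.10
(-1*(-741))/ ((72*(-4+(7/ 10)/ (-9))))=-3705/ 1468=-2.52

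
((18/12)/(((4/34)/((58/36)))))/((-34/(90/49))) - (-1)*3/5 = -0.51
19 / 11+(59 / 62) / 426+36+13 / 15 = 18689039 / 484220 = 38.60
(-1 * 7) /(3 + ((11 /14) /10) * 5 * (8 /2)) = -49 /32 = -1.53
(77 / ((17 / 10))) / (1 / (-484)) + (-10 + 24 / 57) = -7084014 / 323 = -21931.93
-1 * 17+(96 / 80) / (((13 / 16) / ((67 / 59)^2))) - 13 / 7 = -16.95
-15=-15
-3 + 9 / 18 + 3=1 / 2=0.50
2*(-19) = -38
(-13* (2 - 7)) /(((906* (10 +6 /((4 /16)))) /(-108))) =-585 /2567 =-0.23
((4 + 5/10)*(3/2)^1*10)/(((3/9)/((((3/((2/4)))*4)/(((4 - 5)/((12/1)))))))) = -58320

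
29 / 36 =0.81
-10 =-10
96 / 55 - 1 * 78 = -76.25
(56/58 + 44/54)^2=1943236/613089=3.17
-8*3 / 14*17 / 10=-102 / 35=-2.91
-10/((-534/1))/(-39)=-5/10413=-0.00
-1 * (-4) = 4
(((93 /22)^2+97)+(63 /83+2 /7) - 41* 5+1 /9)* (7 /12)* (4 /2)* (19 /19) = -225179371 /2169288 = -103.80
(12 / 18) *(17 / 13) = 34 / 39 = 0.87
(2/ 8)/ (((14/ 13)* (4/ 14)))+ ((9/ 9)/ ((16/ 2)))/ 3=41/ 48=0.85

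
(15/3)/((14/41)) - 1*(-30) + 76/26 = 8657/182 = 47.57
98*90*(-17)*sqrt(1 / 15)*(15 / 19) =-149940*sqrt(15) / 19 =-30563.95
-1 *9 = -9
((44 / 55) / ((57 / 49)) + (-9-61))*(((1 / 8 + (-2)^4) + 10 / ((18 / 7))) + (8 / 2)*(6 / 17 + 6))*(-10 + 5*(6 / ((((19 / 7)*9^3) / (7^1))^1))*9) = 7494569992 / 263169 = 28478.16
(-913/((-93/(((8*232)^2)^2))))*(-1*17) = -184175385028591616/93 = -1980380484178404.47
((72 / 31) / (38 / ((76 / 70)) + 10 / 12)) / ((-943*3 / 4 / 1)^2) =768 / 5926844585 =0.00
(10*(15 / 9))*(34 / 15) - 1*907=-7823 / 9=-869.22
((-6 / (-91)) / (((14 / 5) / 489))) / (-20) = -1467 / 2548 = -0.58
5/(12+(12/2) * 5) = 5/42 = 0.12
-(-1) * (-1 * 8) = -8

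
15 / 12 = 5 / 4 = 1.25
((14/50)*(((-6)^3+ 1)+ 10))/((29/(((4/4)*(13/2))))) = -3731/290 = -12.87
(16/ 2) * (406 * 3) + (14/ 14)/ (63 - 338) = 2679599/ 275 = 9744.00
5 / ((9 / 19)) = 95 / 9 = 10.56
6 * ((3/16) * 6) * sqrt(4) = 27/2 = 13.50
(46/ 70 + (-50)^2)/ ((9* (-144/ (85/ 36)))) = -1487891/ 326592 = -4.56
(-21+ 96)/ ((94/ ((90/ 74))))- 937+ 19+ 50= -3015529/ 3478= -867.03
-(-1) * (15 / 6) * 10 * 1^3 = 25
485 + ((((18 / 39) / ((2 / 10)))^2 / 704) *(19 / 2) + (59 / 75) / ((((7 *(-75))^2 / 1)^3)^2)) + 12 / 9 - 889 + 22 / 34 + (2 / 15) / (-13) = -13366936086665664009735089242458343446192911 / 33254559065201570824098587036132812500000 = -401.96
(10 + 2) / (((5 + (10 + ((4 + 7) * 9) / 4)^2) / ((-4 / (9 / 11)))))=-2816 / 58203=-0.05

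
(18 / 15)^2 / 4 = 9 / 25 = 0.36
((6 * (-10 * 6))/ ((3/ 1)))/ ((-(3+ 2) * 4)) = 6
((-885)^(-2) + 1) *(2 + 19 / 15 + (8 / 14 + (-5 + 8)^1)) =562356268 / 82238625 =6.84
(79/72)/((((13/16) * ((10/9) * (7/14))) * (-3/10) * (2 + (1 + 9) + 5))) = -316/663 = -0.48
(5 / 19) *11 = 55 / 19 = 2.89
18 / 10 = 9 / 5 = 1.80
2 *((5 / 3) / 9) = 10 / 27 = 0.37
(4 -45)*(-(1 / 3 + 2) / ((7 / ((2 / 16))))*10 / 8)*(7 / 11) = 1435 / 1056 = 1.36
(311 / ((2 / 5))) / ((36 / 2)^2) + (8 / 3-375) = -239717 / 648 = -369.93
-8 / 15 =-0.53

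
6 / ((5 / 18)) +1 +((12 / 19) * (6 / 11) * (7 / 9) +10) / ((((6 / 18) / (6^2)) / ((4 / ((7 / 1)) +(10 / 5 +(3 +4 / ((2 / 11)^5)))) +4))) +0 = 22335079.40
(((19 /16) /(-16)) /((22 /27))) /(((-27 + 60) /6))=-513 /30976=-0.02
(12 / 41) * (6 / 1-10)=-48 / 41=-1.17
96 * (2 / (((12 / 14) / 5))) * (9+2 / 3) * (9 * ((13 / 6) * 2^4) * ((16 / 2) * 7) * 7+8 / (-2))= 3972304000 / 3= 1324101333.33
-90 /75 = -1.20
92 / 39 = 2.36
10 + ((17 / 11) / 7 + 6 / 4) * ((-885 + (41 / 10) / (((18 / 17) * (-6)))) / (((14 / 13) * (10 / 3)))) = -643503233 / 1552320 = -414.54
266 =266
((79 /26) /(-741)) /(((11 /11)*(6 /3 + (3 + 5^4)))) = -79 /12137580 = -0.00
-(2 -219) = 217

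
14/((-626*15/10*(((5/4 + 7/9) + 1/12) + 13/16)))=-672/131773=-0.01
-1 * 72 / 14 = -36 / 7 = -5.14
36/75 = 12/25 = 0.48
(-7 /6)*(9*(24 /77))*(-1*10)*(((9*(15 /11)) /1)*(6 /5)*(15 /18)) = 48600 /121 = 401.65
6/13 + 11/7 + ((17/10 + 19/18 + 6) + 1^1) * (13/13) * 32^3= 1309057157/4095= 319672.08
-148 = -148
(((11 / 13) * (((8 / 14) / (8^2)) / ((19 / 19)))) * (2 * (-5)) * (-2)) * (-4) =-55 / 91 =-0.60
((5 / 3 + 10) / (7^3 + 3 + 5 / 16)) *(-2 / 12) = -280 / 49869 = -0.01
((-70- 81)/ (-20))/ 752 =151/ 15040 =0.01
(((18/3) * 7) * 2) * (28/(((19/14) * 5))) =32928/95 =346.61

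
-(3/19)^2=-9/361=-0.02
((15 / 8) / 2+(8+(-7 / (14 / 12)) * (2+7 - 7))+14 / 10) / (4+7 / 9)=-1197 / 3440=-0.35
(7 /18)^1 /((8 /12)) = 7 /12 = 0.58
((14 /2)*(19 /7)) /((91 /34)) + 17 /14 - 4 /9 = 7.87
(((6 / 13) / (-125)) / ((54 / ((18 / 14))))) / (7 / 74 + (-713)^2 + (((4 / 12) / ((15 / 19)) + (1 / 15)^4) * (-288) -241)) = -3330 / 19242650791637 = -0.00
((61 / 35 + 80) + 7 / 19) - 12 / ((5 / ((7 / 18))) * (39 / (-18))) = 713576 / 8645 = 82.54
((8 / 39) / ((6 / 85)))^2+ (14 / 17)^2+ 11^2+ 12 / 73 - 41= 25785895504 / 288796833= 89.29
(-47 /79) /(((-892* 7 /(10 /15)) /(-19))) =-893 /739914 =-0.00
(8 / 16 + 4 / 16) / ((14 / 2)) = 3 / 28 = 0.11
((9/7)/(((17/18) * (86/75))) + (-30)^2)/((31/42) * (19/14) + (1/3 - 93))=-387355500/39400169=-9.83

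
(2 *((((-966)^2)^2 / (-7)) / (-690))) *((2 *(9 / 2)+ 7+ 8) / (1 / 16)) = 692297238528 / 5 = 138459447705.60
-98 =-98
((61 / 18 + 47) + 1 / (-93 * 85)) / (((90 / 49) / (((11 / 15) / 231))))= 16729573 / 192091500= 0.09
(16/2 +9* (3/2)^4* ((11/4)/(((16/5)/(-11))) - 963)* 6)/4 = -136108223/2048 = -66459.09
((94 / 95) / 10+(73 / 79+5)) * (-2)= -452026 / 37525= -12.05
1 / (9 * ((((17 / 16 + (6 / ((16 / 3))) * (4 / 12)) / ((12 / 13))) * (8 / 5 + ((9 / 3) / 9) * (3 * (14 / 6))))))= 320 / 17641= 0.02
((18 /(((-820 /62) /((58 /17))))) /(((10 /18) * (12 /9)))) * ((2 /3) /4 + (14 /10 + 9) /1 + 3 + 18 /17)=-543156921 /5924500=-91.68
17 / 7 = 2.43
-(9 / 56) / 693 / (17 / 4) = -1 / 18326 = -0.00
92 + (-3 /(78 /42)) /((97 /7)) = 115865 /1261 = 91.88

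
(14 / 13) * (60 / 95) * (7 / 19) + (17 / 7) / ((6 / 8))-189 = -18282697 / 98553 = -185.51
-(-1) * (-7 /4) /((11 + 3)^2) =-1 /112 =-0.01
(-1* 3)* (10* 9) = -270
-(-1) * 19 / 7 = 19 / 7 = 2.71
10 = 10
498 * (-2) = -996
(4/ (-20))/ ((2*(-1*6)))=1/ 60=0.02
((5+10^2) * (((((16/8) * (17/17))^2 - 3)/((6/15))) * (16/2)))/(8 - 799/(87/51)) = -60900/13351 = -4.56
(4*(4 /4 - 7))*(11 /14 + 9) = -1644 /7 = -234.86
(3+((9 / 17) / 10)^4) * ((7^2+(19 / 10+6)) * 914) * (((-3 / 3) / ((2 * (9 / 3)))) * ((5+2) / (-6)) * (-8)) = -1520279114355197 / 6264075000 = -242698.10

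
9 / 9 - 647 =-646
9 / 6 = 3 / 2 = 1.50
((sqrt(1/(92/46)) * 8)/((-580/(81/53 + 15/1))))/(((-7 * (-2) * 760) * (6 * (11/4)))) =-73 * sqrt(2)/112431550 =-0.00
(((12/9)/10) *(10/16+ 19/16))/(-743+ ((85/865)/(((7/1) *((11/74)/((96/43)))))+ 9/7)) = -16611287/50968248000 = -0.00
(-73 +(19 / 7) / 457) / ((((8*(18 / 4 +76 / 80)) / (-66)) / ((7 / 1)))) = 38528820 / 49813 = 773.47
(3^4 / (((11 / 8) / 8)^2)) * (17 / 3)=1880064 / 121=15537.72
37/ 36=1.03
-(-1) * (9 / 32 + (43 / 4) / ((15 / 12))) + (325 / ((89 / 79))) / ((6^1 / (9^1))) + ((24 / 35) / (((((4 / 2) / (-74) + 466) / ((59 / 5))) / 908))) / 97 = 122739889034061 / 277837565600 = 441.77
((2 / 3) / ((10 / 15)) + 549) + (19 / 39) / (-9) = 193031 / 351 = 549.95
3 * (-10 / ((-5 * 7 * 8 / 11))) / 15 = 11 / 140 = 0.08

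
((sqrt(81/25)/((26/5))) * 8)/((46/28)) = 504/299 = 1.69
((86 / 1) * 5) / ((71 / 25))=10750 / 71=151.41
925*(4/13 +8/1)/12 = 8325/13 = 640.38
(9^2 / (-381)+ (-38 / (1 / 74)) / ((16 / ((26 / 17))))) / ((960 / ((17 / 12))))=-1161571 / 2926080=-0.40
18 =18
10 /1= 10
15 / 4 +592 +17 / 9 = 21515 / 36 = 597.64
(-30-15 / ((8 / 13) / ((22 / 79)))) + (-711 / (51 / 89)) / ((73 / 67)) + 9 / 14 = -3225288645 / 2745092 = -1174.93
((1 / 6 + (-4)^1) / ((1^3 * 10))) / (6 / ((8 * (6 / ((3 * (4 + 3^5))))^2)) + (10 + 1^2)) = -92 / 2748045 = -0.00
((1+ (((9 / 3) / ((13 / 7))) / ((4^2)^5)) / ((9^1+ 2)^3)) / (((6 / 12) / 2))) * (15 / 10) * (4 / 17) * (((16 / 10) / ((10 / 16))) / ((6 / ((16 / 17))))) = 18143510549 / 32003628800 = 0.57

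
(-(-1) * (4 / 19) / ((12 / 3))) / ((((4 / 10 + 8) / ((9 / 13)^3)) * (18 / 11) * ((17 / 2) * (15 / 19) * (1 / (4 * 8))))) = 1584 / 261443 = 0.01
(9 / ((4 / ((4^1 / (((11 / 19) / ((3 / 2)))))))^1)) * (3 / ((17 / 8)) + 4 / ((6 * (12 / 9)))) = 33345 / 748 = 44.58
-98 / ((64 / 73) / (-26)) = 46501 / 16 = 2906.31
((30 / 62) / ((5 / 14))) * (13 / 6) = 91 / 31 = 2.94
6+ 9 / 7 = 51 / 7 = 7.29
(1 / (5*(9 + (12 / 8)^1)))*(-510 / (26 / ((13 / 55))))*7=-34 / 55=-0.62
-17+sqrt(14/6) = -17+sqrt(21)/3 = -15.47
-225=-225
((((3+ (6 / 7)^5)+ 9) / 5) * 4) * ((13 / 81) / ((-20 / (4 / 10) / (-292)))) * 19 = 2014279072 / 11344725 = 177.55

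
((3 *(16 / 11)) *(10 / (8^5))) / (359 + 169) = 5 / 1982464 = 0.00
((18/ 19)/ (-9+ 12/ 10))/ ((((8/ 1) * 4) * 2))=-15/ 7904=-0.00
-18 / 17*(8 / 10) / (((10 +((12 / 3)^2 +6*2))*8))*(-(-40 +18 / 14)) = -2439 / 22610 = -0.11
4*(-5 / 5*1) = -4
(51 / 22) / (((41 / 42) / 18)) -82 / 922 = 8868667 / 207911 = 42.66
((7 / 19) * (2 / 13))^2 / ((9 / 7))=1372 / 549081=0.00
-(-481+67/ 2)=895/ 2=447.50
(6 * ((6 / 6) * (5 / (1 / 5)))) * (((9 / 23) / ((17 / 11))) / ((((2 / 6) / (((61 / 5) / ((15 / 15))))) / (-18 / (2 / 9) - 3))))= -45654840 / 391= -116764.30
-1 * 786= -786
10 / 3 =3.33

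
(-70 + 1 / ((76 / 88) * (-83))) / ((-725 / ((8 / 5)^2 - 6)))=-9495432 / 28583125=-0.33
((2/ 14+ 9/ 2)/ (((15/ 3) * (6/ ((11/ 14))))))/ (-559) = -11/ 50568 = -0.00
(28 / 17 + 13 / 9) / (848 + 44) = 0.00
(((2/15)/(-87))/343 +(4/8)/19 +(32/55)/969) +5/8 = 436540997/669632040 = 0.65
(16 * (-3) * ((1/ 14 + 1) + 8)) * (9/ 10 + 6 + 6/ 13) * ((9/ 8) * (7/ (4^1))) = -3281553/ 520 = -6310.68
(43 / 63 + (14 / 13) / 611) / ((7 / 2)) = 684862 / 3502863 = 0.20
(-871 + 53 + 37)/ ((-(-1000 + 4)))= -781/ 996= -0.78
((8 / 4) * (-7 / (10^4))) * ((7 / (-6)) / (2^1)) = 0.00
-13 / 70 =-0.19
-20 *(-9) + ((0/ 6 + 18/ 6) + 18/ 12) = 369/ 2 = 184.50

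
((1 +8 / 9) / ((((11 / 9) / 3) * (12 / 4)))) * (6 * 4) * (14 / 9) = 1904 / 33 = 57.70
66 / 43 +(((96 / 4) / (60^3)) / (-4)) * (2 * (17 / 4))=4751269 / 3096000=1.53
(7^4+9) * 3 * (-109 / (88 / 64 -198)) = 6304560 / 1573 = 4007.98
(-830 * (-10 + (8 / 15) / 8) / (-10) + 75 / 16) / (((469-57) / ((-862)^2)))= -36547919467 / 24720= -1478475.71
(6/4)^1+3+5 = 19/2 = 9.50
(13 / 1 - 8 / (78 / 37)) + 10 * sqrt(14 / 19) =10 * sqrt(266) / 19 + 359 / 39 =17.79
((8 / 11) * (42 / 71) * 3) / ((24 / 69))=2898 / 781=3.71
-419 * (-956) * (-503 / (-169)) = 201483692 / 169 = 1192211.20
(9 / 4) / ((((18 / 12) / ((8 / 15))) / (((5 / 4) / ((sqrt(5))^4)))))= 1 / 25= 0.04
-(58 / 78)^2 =-841 / 1521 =-0.55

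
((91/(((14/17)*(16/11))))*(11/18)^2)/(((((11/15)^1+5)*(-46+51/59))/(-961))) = 83390337745/791486208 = 105.36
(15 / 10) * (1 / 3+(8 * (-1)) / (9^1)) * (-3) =5 / 2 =2.50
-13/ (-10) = 13/ 10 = 1.30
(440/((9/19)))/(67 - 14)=8360/477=17.53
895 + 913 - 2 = 1806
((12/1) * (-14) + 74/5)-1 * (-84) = -346/5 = -69.20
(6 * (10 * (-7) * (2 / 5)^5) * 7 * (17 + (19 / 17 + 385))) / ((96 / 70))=-18804632 / 2125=-8849.24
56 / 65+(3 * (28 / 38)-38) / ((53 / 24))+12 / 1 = -218948 / 65455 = -3.35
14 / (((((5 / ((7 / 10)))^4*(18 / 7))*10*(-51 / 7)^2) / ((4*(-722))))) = -2081093161 / 182882812500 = -0.01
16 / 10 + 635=3183 / 5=636.60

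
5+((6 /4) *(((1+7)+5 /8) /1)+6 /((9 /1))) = 893 /48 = 18.60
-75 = -75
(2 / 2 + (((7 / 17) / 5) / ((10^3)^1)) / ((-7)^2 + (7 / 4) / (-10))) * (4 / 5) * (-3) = -2371504 / 988125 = -2.40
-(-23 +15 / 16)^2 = -124609 / 256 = -486.75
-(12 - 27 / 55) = -633 / 55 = -11.51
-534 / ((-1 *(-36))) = -89 / 6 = -14.83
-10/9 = -1.11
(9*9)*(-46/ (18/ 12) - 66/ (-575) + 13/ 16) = -2408.89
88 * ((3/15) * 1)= 17.60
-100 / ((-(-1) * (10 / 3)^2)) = -9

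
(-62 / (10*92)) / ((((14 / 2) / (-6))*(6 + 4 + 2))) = 31 / 6440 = 0.00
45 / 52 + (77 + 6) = 83.87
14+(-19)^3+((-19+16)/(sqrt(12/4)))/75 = -6845 -sqrt(3)/75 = -6845.02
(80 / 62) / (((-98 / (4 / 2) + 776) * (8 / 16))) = 80 / 22537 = 0.00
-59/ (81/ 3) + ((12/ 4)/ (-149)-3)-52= -57.21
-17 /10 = -1.70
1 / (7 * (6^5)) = 1 / 54432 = 0.00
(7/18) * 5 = 35/18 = 1.94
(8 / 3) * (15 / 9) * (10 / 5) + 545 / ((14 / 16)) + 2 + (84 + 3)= 720.75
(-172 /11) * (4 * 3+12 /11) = -24768 /121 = -204.69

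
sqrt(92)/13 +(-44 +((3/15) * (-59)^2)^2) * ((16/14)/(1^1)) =2 * sqrt(23)/13 +96930088/175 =553886.95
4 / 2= 2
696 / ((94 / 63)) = 21924 / 47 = 466.47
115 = 115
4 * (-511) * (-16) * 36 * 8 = 9418752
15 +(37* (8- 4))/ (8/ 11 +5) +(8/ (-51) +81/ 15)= 246782/ 5355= 46.08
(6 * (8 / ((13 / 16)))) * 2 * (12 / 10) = 141.78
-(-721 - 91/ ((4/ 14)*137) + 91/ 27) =5326223/ 7398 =719.95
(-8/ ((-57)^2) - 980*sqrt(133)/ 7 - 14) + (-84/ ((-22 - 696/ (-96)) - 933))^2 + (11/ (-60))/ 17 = -140*sqrt(133) - 13079240293009/ 933871831380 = -1628.56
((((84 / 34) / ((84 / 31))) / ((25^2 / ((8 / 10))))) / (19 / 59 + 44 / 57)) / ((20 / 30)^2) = 938277 / 390893750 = 0.00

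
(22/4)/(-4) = -11/8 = -1.38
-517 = -517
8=8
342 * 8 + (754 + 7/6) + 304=22771/6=3795.17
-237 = -237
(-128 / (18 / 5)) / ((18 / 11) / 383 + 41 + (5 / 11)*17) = -674080 / 923877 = -0.73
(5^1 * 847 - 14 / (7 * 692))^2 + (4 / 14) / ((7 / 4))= 105209393766297 / 5866084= 17935200.68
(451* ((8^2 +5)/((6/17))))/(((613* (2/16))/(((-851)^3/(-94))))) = 217356171176782/28811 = 7544207808.71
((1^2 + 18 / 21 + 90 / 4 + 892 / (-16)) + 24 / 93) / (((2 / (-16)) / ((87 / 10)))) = 470235 / 217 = 2166.98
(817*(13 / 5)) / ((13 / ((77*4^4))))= 16104704 / 5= 3220940.80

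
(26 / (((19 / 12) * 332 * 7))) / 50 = 0.00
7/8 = 0.88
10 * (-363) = -3630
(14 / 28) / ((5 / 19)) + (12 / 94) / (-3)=1.86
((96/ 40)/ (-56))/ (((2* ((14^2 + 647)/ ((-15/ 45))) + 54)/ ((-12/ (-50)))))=1/ 486500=0.00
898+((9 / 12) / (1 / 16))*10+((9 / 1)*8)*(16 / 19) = 20494 / 19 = 1078.63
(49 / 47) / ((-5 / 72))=-3528 / 235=-15.01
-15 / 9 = -5 / 3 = -1.67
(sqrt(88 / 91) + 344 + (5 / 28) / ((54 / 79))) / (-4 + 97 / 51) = -8848891 / 53928 - 102 * sqrt(2002) / 9737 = -164.56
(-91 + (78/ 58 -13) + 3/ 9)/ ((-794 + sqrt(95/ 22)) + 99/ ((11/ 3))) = 8902 *sqrt(2090)/ 1125976881 + 150212348/ 1125976881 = 0.13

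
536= 536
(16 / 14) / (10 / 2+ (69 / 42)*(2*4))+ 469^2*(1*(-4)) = -111740180 / 127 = -879843.94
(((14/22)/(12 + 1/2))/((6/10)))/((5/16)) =224/825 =0.27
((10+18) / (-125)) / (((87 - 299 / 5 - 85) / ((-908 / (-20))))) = 0.18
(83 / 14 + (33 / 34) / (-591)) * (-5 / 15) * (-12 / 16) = 138945 / 93772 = 1.48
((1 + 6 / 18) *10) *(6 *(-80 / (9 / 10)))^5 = -419430400000000000 / 729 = -575350342935528.12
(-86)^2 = 7396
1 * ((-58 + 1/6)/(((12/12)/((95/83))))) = -66.19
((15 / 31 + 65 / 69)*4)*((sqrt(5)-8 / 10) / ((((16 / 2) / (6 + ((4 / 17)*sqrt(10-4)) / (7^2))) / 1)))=610*(-4 + 5*sqrt(5))*(2*sqrt(6) + 2499) / 1781787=6.16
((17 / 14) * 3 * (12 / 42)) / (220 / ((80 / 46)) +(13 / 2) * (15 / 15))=51 / 6517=0.01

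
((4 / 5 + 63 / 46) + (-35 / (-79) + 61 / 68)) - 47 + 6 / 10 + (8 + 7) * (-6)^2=307104407 / 617780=497.11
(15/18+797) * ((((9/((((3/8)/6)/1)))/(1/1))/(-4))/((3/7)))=-67018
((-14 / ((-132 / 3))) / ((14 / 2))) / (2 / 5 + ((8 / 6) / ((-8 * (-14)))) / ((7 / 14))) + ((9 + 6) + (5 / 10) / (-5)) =146921 / 9790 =15.01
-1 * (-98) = 98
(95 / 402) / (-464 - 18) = -95 / 193764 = -0.00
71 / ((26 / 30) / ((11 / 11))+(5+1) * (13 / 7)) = 5.91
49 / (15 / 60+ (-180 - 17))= -196 / 787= -0.25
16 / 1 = 16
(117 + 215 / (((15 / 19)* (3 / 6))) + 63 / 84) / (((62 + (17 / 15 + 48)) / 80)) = 794900 / 1667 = 476.84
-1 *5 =-5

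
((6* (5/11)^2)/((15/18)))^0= 1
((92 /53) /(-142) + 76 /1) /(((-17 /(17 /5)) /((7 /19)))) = -2001594 /357485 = -5.60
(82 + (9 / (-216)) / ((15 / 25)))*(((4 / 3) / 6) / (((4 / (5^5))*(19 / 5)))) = 92171875 / 24624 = 3743.17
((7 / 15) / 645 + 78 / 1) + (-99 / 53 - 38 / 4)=68335267 / 1025550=66.63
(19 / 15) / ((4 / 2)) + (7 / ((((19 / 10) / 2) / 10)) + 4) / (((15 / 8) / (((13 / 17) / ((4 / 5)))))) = 40.24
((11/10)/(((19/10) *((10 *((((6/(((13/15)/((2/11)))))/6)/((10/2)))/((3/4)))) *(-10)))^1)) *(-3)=4719/15200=0.31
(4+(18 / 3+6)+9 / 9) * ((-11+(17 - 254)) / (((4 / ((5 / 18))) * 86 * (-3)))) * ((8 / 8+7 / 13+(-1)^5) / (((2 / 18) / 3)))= 18445 / 1118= 16.50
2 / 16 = 1 / 8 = 0.12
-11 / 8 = -1.38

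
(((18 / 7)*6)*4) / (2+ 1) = 144 / 7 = 20.57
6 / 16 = 3 / 8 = 0.38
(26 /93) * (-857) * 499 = -11118718 /93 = -119556.11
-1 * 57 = -57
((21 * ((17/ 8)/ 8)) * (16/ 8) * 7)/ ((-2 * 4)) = -2499/ 256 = -9.76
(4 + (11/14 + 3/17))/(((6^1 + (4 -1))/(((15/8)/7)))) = 5905/39984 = 0.15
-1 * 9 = -9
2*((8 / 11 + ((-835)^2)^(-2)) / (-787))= -7777963210022 / 4208364219310625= -0.00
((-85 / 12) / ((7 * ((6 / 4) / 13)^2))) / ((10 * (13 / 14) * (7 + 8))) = -221 / 405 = -0.55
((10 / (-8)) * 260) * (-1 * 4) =1300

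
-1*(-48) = 48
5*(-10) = -50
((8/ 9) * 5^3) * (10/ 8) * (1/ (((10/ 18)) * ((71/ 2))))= 500/ 71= 7.04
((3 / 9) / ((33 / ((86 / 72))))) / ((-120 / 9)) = -43 / 47520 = -0.00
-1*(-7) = 7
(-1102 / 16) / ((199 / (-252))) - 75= 4863 / 398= 12.22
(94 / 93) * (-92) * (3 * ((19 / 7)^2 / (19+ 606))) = -3121928 / 949375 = -3.29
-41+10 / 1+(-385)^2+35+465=148694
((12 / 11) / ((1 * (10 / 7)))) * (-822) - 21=-35679 / 55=-648.71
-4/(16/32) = -8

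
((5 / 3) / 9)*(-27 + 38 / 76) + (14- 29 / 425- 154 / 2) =-1560041 / 22950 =-67.98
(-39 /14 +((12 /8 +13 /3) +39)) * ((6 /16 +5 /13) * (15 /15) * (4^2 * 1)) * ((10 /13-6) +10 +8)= 23159324 /3549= 6525.59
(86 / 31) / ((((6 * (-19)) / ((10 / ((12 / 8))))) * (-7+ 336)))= -860 / 1744029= -0.00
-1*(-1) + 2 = 3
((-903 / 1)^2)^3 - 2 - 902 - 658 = 542158788145461367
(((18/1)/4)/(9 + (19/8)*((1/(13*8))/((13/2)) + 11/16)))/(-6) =-5408/76695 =-0.07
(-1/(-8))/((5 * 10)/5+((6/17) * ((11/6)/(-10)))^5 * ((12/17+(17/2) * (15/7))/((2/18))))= 4224074575000/337919439086123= 0.01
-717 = -717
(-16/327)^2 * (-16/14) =-2048/748503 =-0.00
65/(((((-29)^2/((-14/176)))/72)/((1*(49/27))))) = -22295/27753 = -0.80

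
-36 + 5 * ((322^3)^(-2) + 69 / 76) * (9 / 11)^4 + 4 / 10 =-52038635792740227792373 / 1550349366361518726080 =-33.57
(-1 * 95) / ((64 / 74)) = -3515 / 32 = -109.84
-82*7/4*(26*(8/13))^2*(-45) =1653120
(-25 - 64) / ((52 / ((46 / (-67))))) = 1.18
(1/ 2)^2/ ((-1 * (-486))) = 1/ 1944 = 0.00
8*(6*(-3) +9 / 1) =-72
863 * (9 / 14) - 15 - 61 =6703 / 14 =478.79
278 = 278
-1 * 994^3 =-982107784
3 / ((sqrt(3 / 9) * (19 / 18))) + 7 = 11.92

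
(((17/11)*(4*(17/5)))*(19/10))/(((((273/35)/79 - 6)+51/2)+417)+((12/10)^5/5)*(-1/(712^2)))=2147526668125/23478605105802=0.09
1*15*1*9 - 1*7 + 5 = 133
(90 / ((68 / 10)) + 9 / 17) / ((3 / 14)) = 1092 / 17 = 64.24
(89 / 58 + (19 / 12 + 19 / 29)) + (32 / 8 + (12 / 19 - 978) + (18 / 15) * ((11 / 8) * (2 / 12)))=-969.32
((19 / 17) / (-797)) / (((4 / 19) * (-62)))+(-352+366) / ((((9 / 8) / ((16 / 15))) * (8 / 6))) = 1505364341 / 151206840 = 9.96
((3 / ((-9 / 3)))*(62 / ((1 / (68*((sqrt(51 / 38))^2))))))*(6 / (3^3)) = -71672 / 57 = -1257.40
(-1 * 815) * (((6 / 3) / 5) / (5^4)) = -326 / 625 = -0.52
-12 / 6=-2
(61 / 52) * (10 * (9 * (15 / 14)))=41175 / 364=113.12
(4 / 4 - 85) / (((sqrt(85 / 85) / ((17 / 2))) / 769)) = -549066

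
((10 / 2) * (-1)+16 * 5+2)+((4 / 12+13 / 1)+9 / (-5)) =1328 / 15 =88.53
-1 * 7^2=-49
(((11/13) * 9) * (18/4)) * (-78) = -2673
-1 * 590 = -590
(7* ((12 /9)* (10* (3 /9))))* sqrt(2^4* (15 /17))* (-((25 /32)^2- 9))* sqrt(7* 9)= 300685* sqrt(1785) /1632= 7784.14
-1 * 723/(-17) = 723/17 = 42.53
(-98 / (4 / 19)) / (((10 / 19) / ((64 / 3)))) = -18868.27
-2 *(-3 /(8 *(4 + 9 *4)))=3 /160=0.02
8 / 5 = 1.60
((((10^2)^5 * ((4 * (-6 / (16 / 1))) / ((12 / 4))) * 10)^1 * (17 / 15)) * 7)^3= -1685159000000000000000000000000000000 / 27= -62413296296296296296296300000000000.00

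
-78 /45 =-26 /15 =-1.73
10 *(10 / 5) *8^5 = 655360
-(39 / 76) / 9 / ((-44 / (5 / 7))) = 65 / 70224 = 0.00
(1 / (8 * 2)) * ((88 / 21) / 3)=11 / 126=0.09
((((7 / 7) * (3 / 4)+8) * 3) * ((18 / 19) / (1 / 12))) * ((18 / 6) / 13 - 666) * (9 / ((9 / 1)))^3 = -49073850 / 247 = -198679.55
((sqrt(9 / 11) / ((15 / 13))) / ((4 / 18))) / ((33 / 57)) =2223*sqrt(11) / 1210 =6.09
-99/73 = -1.36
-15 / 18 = -5 / 6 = -0.83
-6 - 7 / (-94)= -557 / 94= -5.93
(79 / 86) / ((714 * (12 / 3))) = 79 / 245616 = 0.00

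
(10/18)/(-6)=-5/54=-0.09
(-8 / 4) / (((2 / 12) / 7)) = -84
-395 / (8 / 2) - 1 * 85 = -735 / 4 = -183.75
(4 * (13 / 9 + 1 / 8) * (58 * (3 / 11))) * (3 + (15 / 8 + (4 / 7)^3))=45514253 / 90552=502.63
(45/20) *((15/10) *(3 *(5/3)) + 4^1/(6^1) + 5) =237/8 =29.62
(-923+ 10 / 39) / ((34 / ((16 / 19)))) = -287896 / 12597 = -22.85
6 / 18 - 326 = -977 / 3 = -325.67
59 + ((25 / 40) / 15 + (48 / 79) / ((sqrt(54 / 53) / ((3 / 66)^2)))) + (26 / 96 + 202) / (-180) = 2 * sqrt(318) / 28677 + 500411 / 8640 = 57.92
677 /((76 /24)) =4062 /19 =213.79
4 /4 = 1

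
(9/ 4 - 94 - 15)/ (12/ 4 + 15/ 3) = -427/ 32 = -13.34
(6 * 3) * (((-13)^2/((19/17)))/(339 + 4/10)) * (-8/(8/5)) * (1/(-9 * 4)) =71825/64486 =1.11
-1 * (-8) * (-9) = -72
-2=-2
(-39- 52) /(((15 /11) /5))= -1001 /3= -333.67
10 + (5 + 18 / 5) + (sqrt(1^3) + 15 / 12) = 417 / 20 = 20.85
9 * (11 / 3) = 33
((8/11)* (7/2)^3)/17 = 343/187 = 1.83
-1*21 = -21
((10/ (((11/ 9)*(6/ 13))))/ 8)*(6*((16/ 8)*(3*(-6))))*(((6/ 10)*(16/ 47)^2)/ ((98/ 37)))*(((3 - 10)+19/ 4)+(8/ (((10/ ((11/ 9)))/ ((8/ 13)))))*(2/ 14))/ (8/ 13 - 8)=-153450063/ 41672785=-3.68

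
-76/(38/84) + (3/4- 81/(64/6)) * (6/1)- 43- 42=-4705/16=-294.06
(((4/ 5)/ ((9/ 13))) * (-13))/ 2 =-338/ 45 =-7.51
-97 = -97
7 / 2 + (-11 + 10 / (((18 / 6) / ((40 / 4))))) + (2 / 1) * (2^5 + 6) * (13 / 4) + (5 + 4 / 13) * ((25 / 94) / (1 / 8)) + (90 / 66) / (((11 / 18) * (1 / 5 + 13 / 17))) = 5209479677 / 18187026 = 286.44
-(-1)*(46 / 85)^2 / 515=2116 / 3720875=0.00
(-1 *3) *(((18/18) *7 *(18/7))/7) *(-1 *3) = 162/7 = 23.14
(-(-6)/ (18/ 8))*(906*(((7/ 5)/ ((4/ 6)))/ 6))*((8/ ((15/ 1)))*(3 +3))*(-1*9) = -608832/ 25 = -24353.28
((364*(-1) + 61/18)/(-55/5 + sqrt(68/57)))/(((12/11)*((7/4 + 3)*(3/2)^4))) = 1142416*sqrt(969)/283765437 + 6283288/4978341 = 1.39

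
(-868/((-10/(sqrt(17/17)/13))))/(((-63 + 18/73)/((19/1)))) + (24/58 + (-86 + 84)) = -3.61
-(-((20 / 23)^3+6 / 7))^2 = -16641516004 / 7253758561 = -2.29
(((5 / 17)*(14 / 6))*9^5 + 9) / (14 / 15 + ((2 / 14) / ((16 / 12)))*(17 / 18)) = 578808720 / 14773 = 39180.17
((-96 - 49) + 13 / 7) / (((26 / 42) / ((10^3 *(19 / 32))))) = -3569625 / 26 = -137293.27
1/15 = 0.07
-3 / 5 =-0.60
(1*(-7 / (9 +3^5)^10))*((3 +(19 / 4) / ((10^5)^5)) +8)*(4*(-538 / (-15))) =-487078189300411522633744877 / 45536784203714317516800000000000000000000000000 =-0.00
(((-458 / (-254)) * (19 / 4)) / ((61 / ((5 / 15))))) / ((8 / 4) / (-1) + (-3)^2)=0.01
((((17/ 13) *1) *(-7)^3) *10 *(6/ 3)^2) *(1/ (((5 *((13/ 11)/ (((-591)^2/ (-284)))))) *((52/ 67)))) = 1501016585607/ 311974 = 4811351.54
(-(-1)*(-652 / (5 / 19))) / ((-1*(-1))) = -12388 / 5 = -2477.60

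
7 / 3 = 2.33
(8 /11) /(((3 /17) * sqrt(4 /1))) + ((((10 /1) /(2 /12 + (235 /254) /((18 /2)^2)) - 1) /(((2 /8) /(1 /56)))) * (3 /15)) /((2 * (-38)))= 47100719 /22973280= 2.05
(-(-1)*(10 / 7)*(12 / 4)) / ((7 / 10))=6.12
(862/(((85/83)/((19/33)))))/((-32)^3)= -679687/45957120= -0.01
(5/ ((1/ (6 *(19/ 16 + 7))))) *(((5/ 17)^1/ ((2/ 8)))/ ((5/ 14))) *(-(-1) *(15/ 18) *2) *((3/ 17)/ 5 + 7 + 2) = 3521280/ 289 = 12184.36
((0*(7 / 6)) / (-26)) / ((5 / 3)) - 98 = -98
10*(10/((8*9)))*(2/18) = 25/162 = 0.15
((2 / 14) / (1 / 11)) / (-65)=-11 / 455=-0.02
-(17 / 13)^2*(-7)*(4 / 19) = 8092 / 3211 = 2.52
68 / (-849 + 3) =-34 / 423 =-0.08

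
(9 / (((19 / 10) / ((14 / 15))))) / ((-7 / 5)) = -60 / 19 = -3.16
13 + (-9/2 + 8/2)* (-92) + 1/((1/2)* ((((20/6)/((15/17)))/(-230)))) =-1067/17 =-62.76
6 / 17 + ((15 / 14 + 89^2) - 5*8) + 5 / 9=16885343 / 2142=7882.98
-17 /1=-17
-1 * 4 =-4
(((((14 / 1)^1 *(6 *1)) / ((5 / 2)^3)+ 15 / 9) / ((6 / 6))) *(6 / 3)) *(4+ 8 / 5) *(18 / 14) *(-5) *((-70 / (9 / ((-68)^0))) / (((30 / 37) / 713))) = 3901644376 / 1125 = 3468128.33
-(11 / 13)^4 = -14641 / 28561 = -0.51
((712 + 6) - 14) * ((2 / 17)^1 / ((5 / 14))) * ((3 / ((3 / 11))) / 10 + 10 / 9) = 1961344 / 3825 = 512.77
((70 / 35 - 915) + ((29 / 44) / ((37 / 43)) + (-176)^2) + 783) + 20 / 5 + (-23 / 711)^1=35709970973 / 1157508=30850.73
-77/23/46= -77/1058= -0.07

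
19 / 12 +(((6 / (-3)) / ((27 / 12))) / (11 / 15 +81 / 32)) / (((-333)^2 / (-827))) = 3305732437 / 2085156756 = 1.59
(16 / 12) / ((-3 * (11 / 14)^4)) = -1.17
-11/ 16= -0.69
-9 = -9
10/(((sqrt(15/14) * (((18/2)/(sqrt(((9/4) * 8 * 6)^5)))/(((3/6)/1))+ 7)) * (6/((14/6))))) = -3024 * sqrt(70)/2222131967+ 82301184 * sqrt(210)/2222131967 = 0.54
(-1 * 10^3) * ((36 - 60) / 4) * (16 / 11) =8727.27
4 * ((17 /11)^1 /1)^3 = 19652 /1331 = 14.76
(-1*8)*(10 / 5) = -16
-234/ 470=-117/ 235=-0.50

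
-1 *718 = -718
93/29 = 3.21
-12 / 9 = -4 / 3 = -1.33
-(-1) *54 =54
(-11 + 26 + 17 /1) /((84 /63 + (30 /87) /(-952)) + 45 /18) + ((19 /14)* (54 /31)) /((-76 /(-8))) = 296136402 /34444627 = 8.60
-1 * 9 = -9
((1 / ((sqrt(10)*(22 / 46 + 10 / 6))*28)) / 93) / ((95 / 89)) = 2047*sqrt(10) / 122040800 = 0.00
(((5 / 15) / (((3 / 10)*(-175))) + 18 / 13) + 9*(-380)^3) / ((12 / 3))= -505576888589 / 4095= -123461999.66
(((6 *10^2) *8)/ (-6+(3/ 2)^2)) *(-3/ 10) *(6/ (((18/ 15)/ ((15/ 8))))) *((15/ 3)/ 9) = 2000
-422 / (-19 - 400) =422 / 419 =1.01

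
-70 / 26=-35 / 13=-2.69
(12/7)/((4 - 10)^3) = -1/126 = -0.01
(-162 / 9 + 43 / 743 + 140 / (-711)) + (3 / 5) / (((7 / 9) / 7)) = -33648434 / 2641365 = -12.74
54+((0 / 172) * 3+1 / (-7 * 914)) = 345491 / 6398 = 54.00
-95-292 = -387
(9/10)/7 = 9/70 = 0.13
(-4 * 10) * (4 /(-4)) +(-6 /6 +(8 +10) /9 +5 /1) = 46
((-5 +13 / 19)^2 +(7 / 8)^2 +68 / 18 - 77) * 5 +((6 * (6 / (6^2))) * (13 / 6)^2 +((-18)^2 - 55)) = 4.54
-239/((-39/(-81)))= -6453/13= -496.38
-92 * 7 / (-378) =46 / 27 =1.70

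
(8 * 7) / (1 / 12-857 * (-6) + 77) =96 / 8947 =0.01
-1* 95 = -95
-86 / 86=-1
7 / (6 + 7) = 7 / 13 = 0.54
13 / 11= 1.18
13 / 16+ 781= 12509 / 16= 781.81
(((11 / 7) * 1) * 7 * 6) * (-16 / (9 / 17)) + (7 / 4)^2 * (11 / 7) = -95513 / 48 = -1989.85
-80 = -80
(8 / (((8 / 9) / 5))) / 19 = 45 / 19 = 2.37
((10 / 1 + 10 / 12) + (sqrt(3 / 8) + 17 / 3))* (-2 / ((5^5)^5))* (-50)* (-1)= -66 / 11920928955078125- sqrt(6) / 11920928955078125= -0.00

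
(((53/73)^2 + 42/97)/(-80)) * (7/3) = -3474037/124059120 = -0.03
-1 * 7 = -7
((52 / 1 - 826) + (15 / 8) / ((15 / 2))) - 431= -4819 / 4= -1204.75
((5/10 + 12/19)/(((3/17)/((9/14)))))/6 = 731/1064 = 0.69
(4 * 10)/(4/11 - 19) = -88/41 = -2.15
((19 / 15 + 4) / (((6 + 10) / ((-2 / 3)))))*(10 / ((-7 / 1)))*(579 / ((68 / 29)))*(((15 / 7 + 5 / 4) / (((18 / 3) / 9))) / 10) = 8401097 / 213248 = 39.40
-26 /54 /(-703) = 13 /18981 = 0.00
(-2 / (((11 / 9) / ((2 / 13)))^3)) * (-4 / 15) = 15552 / 14621035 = 0.00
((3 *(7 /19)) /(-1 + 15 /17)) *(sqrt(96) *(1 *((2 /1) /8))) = -357 *sqrt(6) /38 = -23.01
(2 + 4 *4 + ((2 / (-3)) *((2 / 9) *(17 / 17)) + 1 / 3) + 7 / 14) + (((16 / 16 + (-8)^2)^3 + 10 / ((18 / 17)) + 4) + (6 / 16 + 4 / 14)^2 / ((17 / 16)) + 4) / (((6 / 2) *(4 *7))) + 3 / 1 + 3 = 922019081 / 279888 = 3294.24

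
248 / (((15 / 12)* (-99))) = -992 / 495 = -2.00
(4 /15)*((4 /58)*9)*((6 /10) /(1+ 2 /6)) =54 /725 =0.07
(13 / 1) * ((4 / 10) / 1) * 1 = 26 / 5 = 5.20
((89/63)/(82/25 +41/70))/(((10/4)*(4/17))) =7565/12177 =0.62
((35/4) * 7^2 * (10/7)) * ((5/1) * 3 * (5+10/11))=1194375/22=54289.77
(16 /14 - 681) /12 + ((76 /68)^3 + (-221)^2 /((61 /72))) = 1449861784513 /25174212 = 57593.13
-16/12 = -4/3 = -1.33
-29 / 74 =-0.39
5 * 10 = 50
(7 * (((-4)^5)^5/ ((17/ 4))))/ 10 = -15762598695796736/ 85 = -185442337597608.66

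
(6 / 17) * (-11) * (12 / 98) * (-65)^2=-1673100 / 833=-2008.52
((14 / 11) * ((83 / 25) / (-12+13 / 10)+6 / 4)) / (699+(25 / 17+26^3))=151487 / 1828469500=0.00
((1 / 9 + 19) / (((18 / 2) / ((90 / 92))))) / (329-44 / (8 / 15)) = 860 / 102051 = 0.01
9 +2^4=25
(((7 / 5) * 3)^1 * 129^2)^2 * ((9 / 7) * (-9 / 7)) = -201876780249 / 25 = -8075071209.96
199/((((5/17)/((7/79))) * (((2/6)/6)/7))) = 2983806/395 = 7553.94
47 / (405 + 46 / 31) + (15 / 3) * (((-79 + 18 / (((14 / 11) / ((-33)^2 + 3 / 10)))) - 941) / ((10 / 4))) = 12689346202 / 441035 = 28771.74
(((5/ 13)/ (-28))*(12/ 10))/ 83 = -3/ 15106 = -0.00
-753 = -753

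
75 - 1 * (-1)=76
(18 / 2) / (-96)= -3 / 32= -0.09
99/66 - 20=-18.50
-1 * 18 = -18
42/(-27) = -1.56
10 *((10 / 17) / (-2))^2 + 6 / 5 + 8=14544 / 1445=10.07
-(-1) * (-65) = -65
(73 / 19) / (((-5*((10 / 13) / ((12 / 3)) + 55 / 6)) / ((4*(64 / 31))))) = -9984 / 14725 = -0.68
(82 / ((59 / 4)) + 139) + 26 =10063 / 59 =170.56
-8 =-8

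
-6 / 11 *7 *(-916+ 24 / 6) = 38304 / 11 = 3482.18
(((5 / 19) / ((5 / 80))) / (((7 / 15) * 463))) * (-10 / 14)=-6000 / 431053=-0.01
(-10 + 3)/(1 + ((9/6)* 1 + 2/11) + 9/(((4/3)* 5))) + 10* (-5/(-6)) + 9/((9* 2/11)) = 64381/5322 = 12.10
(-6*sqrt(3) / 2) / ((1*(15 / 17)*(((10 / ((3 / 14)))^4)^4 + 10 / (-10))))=-43046721*sqrt(3) / 6405745111204032752941176457927435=-0.00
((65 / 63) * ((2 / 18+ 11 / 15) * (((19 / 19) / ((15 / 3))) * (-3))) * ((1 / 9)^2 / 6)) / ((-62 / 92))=11362 / 7118685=0.00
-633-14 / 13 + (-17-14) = -8646 / 13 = -665.08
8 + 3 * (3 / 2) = 25 / 2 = 12.50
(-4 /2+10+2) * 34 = 340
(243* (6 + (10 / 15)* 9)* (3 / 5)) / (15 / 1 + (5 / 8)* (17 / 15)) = 111.38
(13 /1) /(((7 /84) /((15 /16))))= 585 /4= 146.25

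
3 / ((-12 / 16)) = -4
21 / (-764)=-21 / 764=-0.03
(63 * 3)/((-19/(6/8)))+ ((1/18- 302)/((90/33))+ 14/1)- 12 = -59597/513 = -116.17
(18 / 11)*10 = 16.36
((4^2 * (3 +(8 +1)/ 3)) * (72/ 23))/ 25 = 6912/ 575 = 12.02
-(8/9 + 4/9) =-4/3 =-1.33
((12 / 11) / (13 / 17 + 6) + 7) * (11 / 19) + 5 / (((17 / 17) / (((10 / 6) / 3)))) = 136156 / 19665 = 6.92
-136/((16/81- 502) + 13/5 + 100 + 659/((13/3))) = 179010/325279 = 0.55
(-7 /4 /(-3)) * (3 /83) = 7 /332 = 0.02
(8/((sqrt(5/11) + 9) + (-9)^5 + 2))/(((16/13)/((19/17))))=-80203123/651785777943-247 * sqrt(55)/1303571555886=-0.00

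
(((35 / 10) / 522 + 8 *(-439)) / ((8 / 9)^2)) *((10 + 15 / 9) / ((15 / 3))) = -76996941 / 7424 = -10371.36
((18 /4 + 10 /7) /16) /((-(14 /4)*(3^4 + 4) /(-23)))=1909 /66640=0.03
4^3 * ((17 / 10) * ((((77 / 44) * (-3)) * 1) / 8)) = -357 / 5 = -71.40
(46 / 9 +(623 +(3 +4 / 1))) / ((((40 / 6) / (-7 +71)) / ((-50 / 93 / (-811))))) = 914560 / 226269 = 4.04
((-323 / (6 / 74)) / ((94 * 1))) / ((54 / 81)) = -11951 / 188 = -63.57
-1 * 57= -57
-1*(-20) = 20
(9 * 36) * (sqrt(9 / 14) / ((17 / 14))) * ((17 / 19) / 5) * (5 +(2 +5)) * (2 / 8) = 2916 * sqrt(14) / 95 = 114.85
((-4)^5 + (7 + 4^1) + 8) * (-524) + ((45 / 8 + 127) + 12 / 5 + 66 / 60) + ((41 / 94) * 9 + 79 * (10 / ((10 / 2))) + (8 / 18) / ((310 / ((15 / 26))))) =239528515459 / 454584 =526918.05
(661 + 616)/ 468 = 1277/ 468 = 2.73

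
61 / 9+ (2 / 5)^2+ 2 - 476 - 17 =-108914 / 225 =-484.06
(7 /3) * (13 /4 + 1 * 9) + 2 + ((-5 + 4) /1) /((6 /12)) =343 /12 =28.58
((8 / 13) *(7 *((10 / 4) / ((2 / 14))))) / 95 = 196 / 247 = 0.79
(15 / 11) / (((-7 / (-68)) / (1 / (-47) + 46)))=2204220 / 3619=609.07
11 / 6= 1.83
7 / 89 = 0.08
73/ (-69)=-73/ 69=-1.06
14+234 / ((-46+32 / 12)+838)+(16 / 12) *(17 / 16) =56183 / 3576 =15.71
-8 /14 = -4 /7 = -0.57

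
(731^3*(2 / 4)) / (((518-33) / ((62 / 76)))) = 12109154621 / 36860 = 328517.49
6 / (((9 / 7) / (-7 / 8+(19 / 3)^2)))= 19775 / 108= 183.10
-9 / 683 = -0.01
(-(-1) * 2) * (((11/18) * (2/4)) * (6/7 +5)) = 451/126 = 3.58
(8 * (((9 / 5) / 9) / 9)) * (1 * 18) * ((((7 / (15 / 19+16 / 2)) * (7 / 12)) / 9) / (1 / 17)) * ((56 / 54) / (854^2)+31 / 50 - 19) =-2922587416042 / 56625712875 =-51.61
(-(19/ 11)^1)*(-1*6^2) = 684/ 11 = 62.18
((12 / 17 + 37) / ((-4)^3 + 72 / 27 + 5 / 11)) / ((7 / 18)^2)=-6853572 / 1673497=-4.10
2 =2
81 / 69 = 27 / 23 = 1.17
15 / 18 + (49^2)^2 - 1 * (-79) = 34589285 / 6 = 5764880.83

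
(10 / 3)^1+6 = 28 / 3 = 9.33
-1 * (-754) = 754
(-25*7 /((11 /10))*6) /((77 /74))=-111000 /121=-917.36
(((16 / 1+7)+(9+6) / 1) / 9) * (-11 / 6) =-7.74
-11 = -11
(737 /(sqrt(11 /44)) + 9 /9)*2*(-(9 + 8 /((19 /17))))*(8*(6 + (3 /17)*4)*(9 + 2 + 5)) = -40914070.59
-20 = -20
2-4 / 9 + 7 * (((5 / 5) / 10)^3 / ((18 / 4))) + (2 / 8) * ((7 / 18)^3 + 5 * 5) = 22808411 / 2916000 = 7.82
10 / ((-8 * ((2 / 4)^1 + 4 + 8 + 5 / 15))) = -15 / 154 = -0.10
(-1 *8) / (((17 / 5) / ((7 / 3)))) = -280 / 51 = -5.49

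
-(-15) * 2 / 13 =30 / 13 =2.31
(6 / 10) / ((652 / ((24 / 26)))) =9 / 10595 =0.00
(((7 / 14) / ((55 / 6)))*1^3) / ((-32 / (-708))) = 531 / 440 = 1.21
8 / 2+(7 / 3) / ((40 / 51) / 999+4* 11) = 9086065 / 2241796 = 4.05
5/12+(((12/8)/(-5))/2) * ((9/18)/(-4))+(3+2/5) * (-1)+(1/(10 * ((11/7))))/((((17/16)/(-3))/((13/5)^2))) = -9378157/2244000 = -4.18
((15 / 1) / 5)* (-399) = -1197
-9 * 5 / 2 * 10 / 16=-225 / 16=-14.06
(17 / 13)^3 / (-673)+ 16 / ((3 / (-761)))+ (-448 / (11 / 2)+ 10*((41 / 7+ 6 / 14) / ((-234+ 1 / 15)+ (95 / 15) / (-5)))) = -69293838454364 / 16736058339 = -4140.39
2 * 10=20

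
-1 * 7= -7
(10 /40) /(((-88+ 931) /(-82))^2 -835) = -1681 /4903891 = -0.00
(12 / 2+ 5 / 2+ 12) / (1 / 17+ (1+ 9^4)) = 697 / 223110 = 0.00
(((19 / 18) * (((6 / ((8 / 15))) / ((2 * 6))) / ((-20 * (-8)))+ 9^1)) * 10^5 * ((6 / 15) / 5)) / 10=730075 / 96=7604.95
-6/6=-1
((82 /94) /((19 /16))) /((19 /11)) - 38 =-637530 /16967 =-37.57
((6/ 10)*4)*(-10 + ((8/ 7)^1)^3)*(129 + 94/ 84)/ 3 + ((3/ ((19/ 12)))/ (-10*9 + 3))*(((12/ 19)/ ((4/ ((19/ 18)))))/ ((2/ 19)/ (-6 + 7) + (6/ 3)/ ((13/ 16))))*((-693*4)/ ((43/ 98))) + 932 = 157644556136/ 2847338697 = 55.37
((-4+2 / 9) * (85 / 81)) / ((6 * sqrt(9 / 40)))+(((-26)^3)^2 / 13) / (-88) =-2970344 / 11- 2890 * sqrt(10) / 6561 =-270032.67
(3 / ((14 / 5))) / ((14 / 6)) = 45 / 98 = 0.46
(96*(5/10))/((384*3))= 1/24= 0.04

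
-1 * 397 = -397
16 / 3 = 5.33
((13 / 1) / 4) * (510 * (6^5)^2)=100222686720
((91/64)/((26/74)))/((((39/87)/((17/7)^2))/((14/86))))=310097/35776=8.67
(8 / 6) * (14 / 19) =56 / 57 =0.98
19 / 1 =19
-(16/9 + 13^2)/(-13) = 1537/117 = 13.14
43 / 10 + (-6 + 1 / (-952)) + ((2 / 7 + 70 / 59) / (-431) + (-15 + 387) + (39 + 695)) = 133666184187 / 121042040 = 1104.30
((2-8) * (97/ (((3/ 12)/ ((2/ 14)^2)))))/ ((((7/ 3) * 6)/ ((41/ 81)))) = -15908/ 9261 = -1.72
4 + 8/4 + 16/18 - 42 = -316/9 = -35.11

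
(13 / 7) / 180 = 13 / 1260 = 0.01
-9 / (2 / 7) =-63 / 2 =-31.50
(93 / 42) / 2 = 31 / 28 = 1.11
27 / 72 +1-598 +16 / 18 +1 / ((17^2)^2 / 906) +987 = 391.27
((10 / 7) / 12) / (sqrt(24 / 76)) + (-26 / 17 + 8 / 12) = -44 / 51 + 5 * sqrt(114) / 252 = -0.65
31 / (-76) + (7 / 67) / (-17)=-35841 / 86564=-0.41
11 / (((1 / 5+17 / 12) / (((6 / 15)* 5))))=1320 / 97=13.61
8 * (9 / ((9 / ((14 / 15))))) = 112 / 15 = 7.47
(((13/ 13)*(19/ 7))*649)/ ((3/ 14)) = 24662/ 3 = 8220.67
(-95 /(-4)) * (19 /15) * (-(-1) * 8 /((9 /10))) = 7220 /27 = 267.41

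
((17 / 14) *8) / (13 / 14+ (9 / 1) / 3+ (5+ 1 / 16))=1088 / 1007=1.08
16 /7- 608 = -4240 /7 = -605.71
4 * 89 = 356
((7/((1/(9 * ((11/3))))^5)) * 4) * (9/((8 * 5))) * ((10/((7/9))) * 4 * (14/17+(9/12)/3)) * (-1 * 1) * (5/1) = -1157037894045/17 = -68061052590.88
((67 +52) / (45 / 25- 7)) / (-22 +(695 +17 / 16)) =-952 / 28041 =-0.03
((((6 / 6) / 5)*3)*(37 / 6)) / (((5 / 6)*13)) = 111 / 325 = 0.34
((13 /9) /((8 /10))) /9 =0.20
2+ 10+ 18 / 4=33 / 2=16.50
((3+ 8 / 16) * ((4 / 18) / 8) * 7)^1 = 49 / 72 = 0.68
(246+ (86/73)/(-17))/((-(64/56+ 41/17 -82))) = 427280/136291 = 3.14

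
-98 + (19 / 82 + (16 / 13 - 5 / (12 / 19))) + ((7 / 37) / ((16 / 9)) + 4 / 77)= -7601999063 / 72888816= -104.30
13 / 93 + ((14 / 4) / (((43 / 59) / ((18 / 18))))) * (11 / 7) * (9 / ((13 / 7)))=3817025 / 103974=36.71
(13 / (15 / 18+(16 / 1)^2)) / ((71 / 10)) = 780 / 109411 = 0.01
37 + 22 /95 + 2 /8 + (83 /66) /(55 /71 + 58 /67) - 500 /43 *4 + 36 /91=-7.87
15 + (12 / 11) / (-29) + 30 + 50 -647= -176100 / 319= -552.04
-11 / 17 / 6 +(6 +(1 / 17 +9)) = 1525 / 102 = 14.95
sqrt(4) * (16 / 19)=1.68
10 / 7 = 1.43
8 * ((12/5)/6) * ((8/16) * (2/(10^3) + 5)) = 5002/625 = 8.00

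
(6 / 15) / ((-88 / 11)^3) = -1 / 1280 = -0.00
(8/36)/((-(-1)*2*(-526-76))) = -1/5418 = -0.00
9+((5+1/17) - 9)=86/17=5.06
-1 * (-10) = 10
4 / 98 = 2 / 49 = 0.04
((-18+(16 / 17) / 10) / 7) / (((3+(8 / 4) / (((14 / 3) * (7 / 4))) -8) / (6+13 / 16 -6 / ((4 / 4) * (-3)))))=751107 / 158440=4.74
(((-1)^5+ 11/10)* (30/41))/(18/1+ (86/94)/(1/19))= 141/68183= 0.00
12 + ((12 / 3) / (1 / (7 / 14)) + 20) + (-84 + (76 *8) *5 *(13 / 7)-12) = 39086 / 7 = 5583.71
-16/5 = -3.20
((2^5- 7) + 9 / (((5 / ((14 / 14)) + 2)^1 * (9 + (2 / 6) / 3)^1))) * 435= 6277485 / 574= 10936.39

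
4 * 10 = 40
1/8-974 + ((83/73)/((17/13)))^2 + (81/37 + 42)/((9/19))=-1203249432833/1367591928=-879.83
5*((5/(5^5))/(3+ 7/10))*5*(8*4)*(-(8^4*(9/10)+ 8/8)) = -1179968/925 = -1275.64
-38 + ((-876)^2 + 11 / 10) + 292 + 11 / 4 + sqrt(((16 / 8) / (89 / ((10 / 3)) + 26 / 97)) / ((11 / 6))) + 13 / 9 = 2* sqrt(837349590) / 287749 + 138174353 / 180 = 767635.50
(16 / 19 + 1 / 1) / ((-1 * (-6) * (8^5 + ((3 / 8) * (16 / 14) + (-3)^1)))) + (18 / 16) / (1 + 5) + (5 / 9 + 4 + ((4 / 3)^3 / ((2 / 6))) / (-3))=2233382345 / 941285232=2.37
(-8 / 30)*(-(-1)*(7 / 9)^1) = -28 / 135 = -0.21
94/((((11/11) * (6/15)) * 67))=3.51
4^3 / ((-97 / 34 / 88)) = -1974.10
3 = 3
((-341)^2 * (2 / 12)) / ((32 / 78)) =1511653 / 32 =47239.16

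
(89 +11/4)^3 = 49430863/64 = 772357.23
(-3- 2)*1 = -5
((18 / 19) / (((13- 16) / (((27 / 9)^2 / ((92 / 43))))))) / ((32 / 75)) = -3.11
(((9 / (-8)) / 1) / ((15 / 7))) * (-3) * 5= 63 / 8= 7.88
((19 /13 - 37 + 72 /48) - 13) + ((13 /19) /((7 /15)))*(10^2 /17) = -2258203 /58786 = -38.41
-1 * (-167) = 167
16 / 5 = 3.20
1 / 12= 0.08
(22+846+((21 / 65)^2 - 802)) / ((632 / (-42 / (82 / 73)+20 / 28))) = -1469908533 / 383173700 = -3.84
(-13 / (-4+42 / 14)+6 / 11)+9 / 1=248 / 11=22.55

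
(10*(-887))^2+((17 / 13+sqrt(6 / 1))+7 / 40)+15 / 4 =sqrt(6)+40911990721 / 520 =78676907.68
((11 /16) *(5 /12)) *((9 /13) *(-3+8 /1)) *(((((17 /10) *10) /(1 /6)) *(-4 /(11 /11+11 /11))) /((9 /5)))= -23375 /208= -112.38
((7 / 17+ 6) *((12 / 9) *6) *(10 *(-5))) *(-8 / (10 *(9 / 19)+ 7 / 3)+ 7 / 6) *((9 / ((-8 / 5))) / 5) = 40875 / 403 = 101.43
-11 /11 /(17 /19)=-19 /17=-1.12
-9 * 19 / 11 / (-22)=0.71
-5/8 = -0.62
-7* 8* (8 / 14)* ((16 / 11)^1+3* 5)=-5792 / 11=-526.55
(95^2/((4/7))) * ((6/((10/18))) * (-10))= -1705725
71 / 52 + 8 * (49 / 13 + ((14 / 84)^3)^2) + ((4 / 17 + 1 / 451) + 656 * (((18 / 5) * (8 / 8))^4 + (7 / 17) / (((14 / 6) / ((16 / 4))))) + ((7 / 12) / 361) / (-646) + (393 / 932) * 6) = 16065448005967113176851 / 145152018906716250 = 110680.16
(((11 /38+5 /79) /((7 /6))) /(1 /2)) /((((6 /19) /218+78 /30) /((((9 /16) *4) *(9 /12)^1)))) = 46749555 /119173712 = 0.39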